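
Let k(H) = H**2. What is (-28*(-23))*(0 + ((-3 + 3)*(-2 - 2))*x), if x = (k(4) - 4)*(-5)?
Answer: 0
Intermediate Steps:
x = -60 (x = (4**2 - 4)*(-5) = (16 - 4)*(-5) = 12*(-5) = -60)
(-28*(-23))*(0 + ((-3 + 3)*(-2 - 2))*x) = (-28*(-23))*(0 + ((-3 + 3)*(-2 - 2))*(-60)) = 644*(0 + (0*(-4))*(-60)) = 644*(0 + 0*(-60)) = 644*(0 + 0) = 644*0 = 0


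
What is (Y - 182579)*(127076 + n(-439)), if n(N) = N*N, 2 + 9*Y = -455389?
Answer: -74569624866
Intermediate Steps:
Y = -50599 (Y = -2/9 + (⅑)*(-455389) = -2/9 - 455389/9 = -50599)
n(N) = N²
(Y - 182579)*(127076 + n(-439)) = (-50599 - 182579)*(127076 + (-439)²) = -233178*(127076 + 192721) = -233178*319797 = -74569624866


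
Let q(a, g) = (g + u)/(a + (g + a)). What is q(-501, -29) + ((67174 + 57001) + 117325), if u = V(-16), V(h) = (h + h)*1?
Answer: 248986561/1031 ≈ 2.4150e+5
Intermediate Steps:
V(h) = 2*h (V(h) = (2*h)*1 = 2*h)
u = -32 (u = 2*(-16) = -32)
q(a, g) = (-32 + g)/(g + 2*a) (q(a, g) = (g - 32)/(a + (g + a)) = (-32 + g)/(a + (a + g)) = (-32 + g)/(g + 2*a))
q(-501, -29) + ((67174 + 57001) + 117325) = (-32 - 29)/(-29 + 2*(-501)) + ((67174 + 57001) + 117325) = -61/(-29 - 1002) + (124175 + 117325) = -61/(-1031) + 241500 = -1/1031*(-61) + 241500 = 61/1031 + 241500 = 248986561/1031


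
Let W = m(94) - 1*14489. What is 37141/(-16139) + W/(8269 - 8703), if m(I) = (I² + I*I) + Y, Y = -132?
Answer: -65359283/7004326 ≈ -9.3313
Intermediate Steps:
m(I) = -132 + 2*I² (m(I) = (I² + I*I) - 132 = (I² + I²) - 132 = 2*I² - 132 = -132 + 2*I²)
W = 3051 (W = (-132 + 2*94²) - 1*14489 = (-132 + 2*8836) - 14489 = (-132 + 17672) - 14489 = 17540 - 14489 = 3051)
37141/(-16139) + W/(8269 - 8703) = 37141/(-16139) + 3051/(8269 - 8703) = 37141*(-1/16139) + 3051/(-434) = -37141/16139 + 3051*(-1/434) = -37141/16139 - 3051/434 = -65359283/7004326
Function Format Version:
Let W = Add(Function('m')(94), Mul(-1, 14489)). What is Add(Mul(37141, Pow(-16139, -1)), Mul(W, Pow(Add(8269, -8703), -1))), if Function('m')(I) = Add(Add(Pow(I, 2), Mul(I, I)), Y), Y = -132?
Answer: Rational(-65359283, 7004326) ≈ -9.3313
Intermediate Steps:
Function('m')(I) = Add(-132, Mul(2, Pow(I, 2))) (Function('m')(I) = Add(Add(Pow(I, 2), Mul(I, I)), -132) = Add(Add(Pow(I, 2), Pow(I, 2)), -132) = Add(Mul(2, Pow(I, 2)), -132) = Add(-132, Mul(2, Pow(I, 2))))
W = 3051 (W = Add(Add(-132, Mul(2, Pow(94, 2))), Mul(-1, 14489)) = Add(Add(-132, Mul(2, 8836)), -14489) = Add(Add(-132, 17672), -14489) = Add(17540, -14489) = 3051)
Add(Mul(37141, Pow(-16139, -1)), Mul(W, Pow(Add(8269, -8703), -1))) = Add(Mul(37141, Pow(-16139, -1)), Mul(3051, Pow(Add(8269, -8703), -1))) = Add(Mul(37141, Rational(-1, 16139)), Mul(3051, Pow(-434, -1))) = Add(Rational(-37141, 16139), Mul(3051, Rational(-1, 434))) = Add(Rational(-37141, 16139), Rational(-3051, 434)) = Rational(-65359283, 7004326)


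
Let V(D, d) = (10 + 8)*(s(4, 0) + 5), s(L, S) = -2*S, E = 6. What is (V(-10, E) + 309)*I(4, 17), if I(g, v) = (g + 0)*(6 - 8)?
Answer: -3192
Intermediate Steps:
V(D, d) = 90 (V(D, d) = (10 + 8)*(-2*0 + 5) = 18*(0 + 5) = 18*5 = 90)
I(g, v) = -2*g (I(g, v) = g*(-2) = -2*g)
(V(-10, E) + 309)*I(4, 17) = (90 + 309)*(-2*4) = 399*(-8) = -3192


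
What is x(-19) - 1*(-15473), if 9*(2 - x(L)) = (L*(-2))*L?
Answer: 139997/9 ≈ 15555.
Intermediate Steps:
x(L) = 2 + 2*L**2/9 (x(L) = 2 - L*(-2)*L/9 = 2 - (-2*L)*L/9 = 2 - (-2)*L**2/9 = 2 + 2*L**2/9)
x(-19) - 1*(-15473) = (2 + (2/9)*(-19)**2) - 1*(-15473) = (2 + (2/9)*361) + 15473 = (2 + 722/9) + 15473 = 740/9 + 15473 = 139997/9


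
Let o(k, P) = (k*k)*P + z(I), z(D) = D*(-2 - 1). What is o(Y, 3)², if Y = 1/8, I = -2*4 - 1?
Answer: 2996361/4096 ≈ 731.53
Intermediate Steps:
I = -9 (I = -8 - 1 = -9)
z(D) = -3*D (z(D) = D*(-3) = -3*D)
Y = ⅛ ≈ 0.12500
o(k, P) = 27 + P*k² (o(k, P) = (k*k)*P - 3*(-9) = k²*P + 27 = P*k² + 27 = 27 + P*k²)
o(Y, 3)² = (27 + 3*(⅛)²)² = (27 + 3*(1/64))² = (27 + 3/64)² = (1731/64)² = 2996361/4096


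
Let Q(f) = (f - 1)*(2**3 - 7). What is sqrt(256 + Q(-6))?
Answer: sqrt(249) ≈ 15.780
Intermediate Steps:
Q(f) = -1 + f (Q(f) = (-1 + f)*(8 - 7) = (-1 + f)*1 = -1 + f)
sqrt(256 + Q(-6)) = sqrt(256 + (-1 - 6)) = sqrt(256 - 7) = sqrt(249)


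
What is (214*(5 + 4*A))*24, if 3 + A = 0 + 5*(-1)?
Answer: -138672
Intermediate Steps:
A = -8 (A = -3 + (0 + 5*(-1)) = -3 + (0 - 5) = -3 - 5 = -8)
(214*(5 + 4*A))*24 = (214*(5 + 4*(-8)))*24 = (214*(5 - 32))*24 = (214*(-27))*24 = -5778*24 = -138672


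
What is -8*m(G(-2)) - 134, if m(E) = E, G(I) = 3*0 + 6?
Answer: -182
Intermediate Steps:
G(I) = 6 (G(I) = 0 + 6 = 6)
-8*m(G(-2)) - 134 = -8*6 - 134 = -48 - 134 = -182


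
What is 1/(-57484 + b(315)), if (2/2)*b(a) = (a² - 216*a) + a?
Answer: -1/25984 ≈ -3.8485e-5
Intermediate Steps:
b(a) = a² - 215*a (b(a) = (a² - 216*a) + a = a² - 215*a)
1/(-57484 + b(315)) = 1/(-57484 + 315*(-215 + 315)) = 1/(-57484 + 315*100) = 1/(-57484 + 31500) = 1/(-25984) = -1/25984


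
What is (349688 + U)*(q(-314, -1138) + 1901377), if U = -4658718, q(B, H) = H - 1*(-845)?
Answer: -8191827988520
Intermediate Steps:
q(B, H) = 845 + H (q(B, H) = H + 845 = 845 + H)
(349688 + U)*(q(-314, -1138) + 1901377) = (349688 - 4658718)*((845 - 1138) + 1901377) = -4309030*(-293 + 1901377) = -4309030*1901084 = -8191827988520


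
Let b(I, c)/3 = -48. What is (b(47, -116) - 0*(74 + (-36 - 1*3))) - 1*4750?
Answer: -4894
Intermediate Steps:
b(I, c) = -144 (b(I, c) = 3*(-48) = -144)
(b(47, -116) - 0*(74 + (-36 - 1*3))) - 1*4750 = (-144 - 0*(74 + (-36 - 1*3))) - 1*4750 = (-144 - 0*(74 + (-36 - 3))) - 4750 = (-144 - 0*(74 - 39)) - 4750 = (-144 - 0*35) - 4750 = (-144 - 1*0) - 4750 = (-144 + 0) - 4750 = -144 - 4750 = -4894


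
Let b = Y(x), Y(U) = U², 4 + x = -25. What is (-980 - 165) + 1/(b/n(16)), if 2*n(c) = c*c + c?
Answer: -962809/841 ≈ -1144.8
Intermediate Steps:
x = -29 (x = -4 - 25 = -29)
n(c) = c/2 + c²/2 (n(c) = (c*c + c)/2 = (c² + c)/2 = (c + c²)/2 = c/2 + c²/2)
b = 841 (b = (-29)² = 841)
(-980 - 165) + 1/(b/n(16)) = (-980 - 165) + 1/(841/(((½)*16*(1 + 16)))) = -1145 + 1/(841/(((½)*16*17))) = -1145 + 1/(841/136) = -1145 + 136/841 = -962809/841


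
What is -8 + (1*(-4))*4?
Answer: -24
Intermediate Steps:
-8 + (1*(-4))*4 = -8 - 4*4 = -8 - 16 = -24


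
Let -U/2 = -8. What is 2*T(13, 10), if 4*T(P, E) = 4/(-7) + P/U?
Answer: 27/224 ≈ 0.12054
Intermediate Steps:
U = 16 (U = -2*(-8) = 16)
T(P, E) = -1/7 + P/64 (T(P, E) = (4/(-7) + P/16)/4 = (4*(-1/7) + P*(1/16))/4 = (-4/7 + P/16)/4 = -1/7 + P/64)
2*T(13, 10) = 2*(-1/7 + (1/64)*13) = 2*(-1/7 + 13/64) = 2*(27/448) = 27/224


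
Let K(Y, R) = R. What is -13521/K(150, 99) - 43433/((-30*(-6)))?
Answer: -748183/1980 ≈ -377.87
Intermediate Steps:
-13521/K(150, 99) - 43433/((-30*(-6))) = -13521/99 - 43433/((-30*(-6))) = -13521*1/99 - 43433/180 = -4507/33 - 43433*1/180 = -4507/33 - 43433/180 = -748183/1980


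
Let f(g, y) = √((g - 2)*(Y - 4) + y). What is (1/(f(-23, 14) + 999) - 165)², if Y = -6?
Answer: 9033863383622500/331826373723 + 73166936*√66/110608791241 ≈ 27225.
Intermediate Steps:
f(g, y) = √(20 + y - 10*g) (f(g, y) = √((g - 2)*(-6 - 4) + y) = √((-2 + g)*(-10) + y) = √((20 - 10*g) + y) = √(20 + y - 10*g))
(1/(f(-23, 14) + 999) - 165)² = (1/(√(20 + 14 - 10*(-23)) + 999) - 165)² = (1/(√(20 + 14 + 230) + 999) - 165)² = (1/(√264 + 999) - 165)² = (1/(2*√66 + 999) - 165)² = (1/(999 + 2*√66) - 165)² = (-165 + 1/(999 + 2*√66))²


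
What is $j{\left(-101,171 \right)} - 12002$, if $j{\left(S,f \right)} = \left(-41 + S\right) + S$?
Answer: $-12245$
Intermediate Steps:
$j{\left(S,f \right)} = -41 + 2 S$
$j{\left(-101,171 \right)} - 12002 = \left(-41 + 2 \left(-101\right)\right) - 12002 = \left(-41 - 202\right) - 12002 = -243 - 12002 = -12245$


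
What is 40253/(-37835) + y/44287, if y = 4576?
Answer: -1609551651/1675598645 ≈ -0.96058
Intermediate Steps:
40253/(-37835) + y/44287 = 40253/(-37835) + 4576/44287 = 40253*(-1/37835) + 4576*(1/44287) = -40253/37835 + 4576/44287 = -1609551651/1675598645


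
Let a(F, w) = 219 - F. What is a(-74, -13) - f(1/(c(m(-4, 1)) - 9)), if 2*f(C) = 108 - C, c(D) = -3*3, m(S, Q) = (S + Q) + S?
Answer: 8603/36 ≈ 238.97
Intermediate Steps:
m(S, Q) = Q + 2*S (m(S, Q) = (Q + S) + S = Q + 2*S)
c(D) = -9
f(C) = 54 - C/2 (f(C) = (108 - C)/2 = 54 - C/2)
a(-74, -13) - f(1/(c(m(-4, 1)) - 9)) = (219 - 1*(-74)) - (54 - 1/(2*(-9 - 9))) = (219 + 74) - (54 - 1/2/(-18)) = 293 - (54 - 1/2*(-1/18)) = 293 - (54 + 1/36) = 293 - 1*1945/36 = 293 - 1945/36 = 8603/36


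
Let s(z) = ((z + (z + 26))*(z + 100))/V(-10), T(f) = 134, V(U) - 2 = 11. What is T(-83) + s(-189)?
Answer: 33070/13 ≈ 2543.8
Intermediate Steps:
V(U) = 13 (V(U) = 2 + 11 = 13)
s(z) = (26 + 2*z)*(100 + z)/13 (s(z) = ((z + (z + 26))*(z + 100))/13 = ((z + (26 + z))*(100 + z))*(1/13) = ((26 + 2*z)*(100 + z))*(1/13) = (26 + 2*z)*(100 + z)/13)
T(-83) + s(-189) = 134 + (200 + (2/13)*(-189)² + (226/13)*(-189)) = 134 + (200 + (2/13)*35721 - 42714/13) = 134 + (200 + 71442/13 - 42714/13) = 134 + 31328/13 = 33070/13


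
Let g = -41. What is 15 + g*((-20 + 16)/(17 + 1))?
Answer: 217/9 ≈ 24.111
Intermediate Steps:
15 + g*((-20 + 16)/(17 + 1)) = 15 - 41*(-20 + 16)/(17 + 1) = 15 - (-164)/18 = 15 - 41*(-2/9) = 15 + 82/9 = 217/9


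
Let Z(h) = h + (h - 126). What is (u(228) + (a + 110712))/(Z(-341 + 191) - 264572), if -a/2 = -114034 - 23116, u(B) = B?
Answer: -192620/132499 ≈ -1.4537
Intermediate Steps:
a = 274300 (a = -2*(-114034 - 23116) = -2*(-137150) = 274300)
Z(h) = -126 + 2*h (Z(h) = h + (-126 + h) = -126 + 2*h)
(u(228) + (a + 110712))/(Z(-341 + 191) - 264572) = (228 + (274300 + 110712))/((-126 + 2*(-341 + 191)) - 264572) = (228 + 385012)/((-126 + 2*(-150)) - 264572) = 385240/((-126 - 300) - 264572) = 385240/(-426 - 264572) = 385240/(-264998) = 385240*(-1/264998) = -192620/132499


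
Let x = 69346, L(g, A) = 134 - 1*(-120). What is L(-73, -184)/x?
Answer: 127/34673 ≈ 0.0036628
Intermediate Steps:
L(g, A) = 254 (L(g, A) = 134 + 120 = 254)
L(-73, -184)/x = 254/69346 = 254*(1/69346) = 127/34673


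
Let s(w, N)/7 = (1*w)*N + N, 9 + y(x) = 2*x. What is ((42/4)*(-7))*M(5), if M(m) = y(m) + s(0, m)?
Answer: -2646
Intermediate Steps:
y(x) = -9 + 2*x
s(w, N) = 7*N + 7*N*w (s(w, N) = 7*((1*w)*N + N) = 7*(w*N + N) = 7*(N*w + N) = 7*(N + N*w) = 7*N + 7*N*w)
M(m) = -9 + 9*m (M(m) = (-9 + 2*m) + 7*m*(1 + 0) = (-9 + 2*m) + 7*m*1 = (-9 + 2*m) + 7*m = -9 + 9*m)
((42/4)*(-7))*M(5) = ((42/4)*(-7))*(-9 + 9*5) = ((42*(1/4))*(-7))*(-9 + 45) = ((21/2)*(-7))*36 = -147/2*36 = -2646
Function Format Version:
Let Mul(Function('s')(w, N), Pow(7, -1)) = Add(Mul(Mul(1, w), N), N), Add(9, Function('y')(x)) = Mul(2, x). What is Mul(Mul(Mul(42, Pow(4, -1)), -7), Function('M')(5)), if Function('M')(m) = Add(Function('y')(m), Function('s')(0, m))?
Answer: -2646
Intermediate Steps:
Function('y')(x) = Add(-9, Mul(2, x))
Function('s')(w, N) = Add(Mul(7, N), Mul(7, N, w)) (Function('s')(w, N) = Mul(7, Add(Mul(Mul(1, w), N), N)) = Mul(7, Add(Mul(w, N), N)) = Mul(7, Add(Mul(N, w), N)) = Mul(7, Add(N, Mul(N, w))) = Add(Mul(7, N), Mul(7, N, w)))
Function('M')(m) = Add(-9, Mul(9, m)) (Function('M')(m) = Add(Add(-9, Mul(2, m)), Mul(7, m, Add(1, 0))) = Add(Add(-9, Mul(2, m)), Mul(7, m, 1)) = Add(Add(-9, Mul(2, m)), Mul(7, m)) = Add(-9, Mul(9, m)))
Mul(Mul(Mul(42, Pow(4, -1)), -7), Function('M')(5)) = Mul(Mul(Mul(42, Pow(4, -1)), -7), Add(-9, Mul(9, 5))) = Mul(Mul(Mul(42, Rational(1, 4)), -7), Add(-9, 45)) = Mul(Mul(Rational(21, 2), -7), 36) = Mul(Rational(-147, 2), 36) = -2646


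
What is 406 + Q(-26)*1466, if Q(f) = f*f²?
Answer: -25766010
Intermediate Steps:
Q(f) = f³
406 + Q(-26)*1466 = 406 + (-26)³*1466 = 406 - 17576*1466 = 406 - 25766416 = -25766010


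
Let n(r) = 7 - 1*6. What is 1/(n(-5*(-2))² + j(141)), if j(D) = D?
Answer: 1/142 ≈ 0.0070423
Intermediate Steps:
n(r) = 1 (n(r) = 7 - 6 = 1)
1/(n(-5*(-2))² + j(141)) = 1/(1² + 141) = 1/(1 + 141) = 1/142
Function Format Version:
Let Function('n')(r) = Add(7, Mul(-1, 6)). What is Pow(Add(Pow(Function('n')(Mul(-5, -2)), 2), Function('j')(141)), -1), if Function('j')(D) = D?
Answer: Rational(1, 142) ≈ 0.0070423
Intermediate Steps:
Function('n')(r) = 1 (Function('n')(r) = Add(7, -6) = 1)
Pow(Add(Pow(Function('n')(Mul(-5, -2)), 2), Function('j')(141)), -1) = Pow(Add(Pow(1, 2), 141), -1) = Pow(Add(1, 141), -1) = Pow(142, -1) = Rational(1, 142)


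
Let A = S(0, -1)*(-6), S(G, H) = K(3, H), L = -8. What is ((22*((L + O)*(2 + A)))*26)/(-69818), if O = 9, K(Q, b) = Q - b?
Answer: 6292/34909 ≈ 0.18024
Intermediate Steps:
S(G, H) = 3 - H
A = -24 (A = (3 - 1*(-1))*(-6) = (3 + 1)*(-6) = 4*(-6) = -24)
((22*((L + O)*(2 + A)))*26)/(-69818) = ((22*((-8 + 9)*(2 - 24)))*26)/(-69818) = ((22*(1*(-22)))*26)*(-1/69818) = ((22*(-22))*26)*(-1/69818) = -484*26*(-1/69818) = -12584*(-1/69818) = 6292/34909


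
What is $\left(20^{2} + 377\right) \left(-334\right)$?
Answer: $-259518$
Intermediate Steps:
$\left(20^{2} + 377\right) \left(-334\right) = \left(400 + 377\right) \left(-334\right) = 777 \left(-334\right) = -259518$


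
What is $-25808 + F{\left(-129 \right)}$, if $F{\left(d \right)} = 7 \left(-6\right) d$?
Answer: $-20390$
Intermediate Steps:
$F{\left(d \right)} = - 42 d$
$-25808 + F{\left(-129 \right)} = -25808 - -5418 = -25808 + 5418 = -20390$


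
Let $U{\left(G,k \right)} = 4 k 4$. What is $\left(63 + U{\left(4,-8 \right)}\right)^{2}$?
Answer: $4225$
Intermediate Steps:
$U{\left(G,k \right)} = 16 k$
$\left(63 + U{\left(4,-8 \right)}\right)^{2} = \left(63 + 16 \left(-8\right)\right)^{2} = \left(63 - 128\right)^{2} = \left(-65\right)^{2} = 4225$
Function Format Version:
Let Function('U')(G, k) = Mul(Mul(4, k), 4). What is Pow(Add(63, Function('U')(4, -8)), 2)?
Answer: 4225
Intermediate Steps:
Function('U')(G, k) = Mul(16, k)
Pow(Add(63, Function('U')(4, -8)), 2) = Pow(Add(63, Mul(16, -8)), 2) = Pow(Add(63, -128), 2) = Pow(-65, 2) = 4225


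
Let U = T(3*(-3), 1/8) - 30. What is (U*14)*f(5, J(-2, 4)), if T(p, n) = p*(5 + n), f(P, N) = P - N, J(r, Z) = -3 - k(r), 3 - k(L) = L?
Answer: -55419/4 ≈ -13855.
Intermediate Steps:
k(L) = 3 - L
J(r, Z) = -6 + r (J(r, Z) = -3 - (3 - r) = -3 + (-3 + r) = -6 + r)
U = -609/8 (U = (3*(-3))*(5 + 1/8) - 30 = -9*(5 + 1/8) - 30 = -9*41/8 - 30 = -369/8 - 30 = -609/8 ≈ -76.125)
(U*14)*f(5, J(-2, 4)) = (-609/8*14)*(5 - (-6 - 2)) = -4263*(5 - 1*(-8))/4 = -4263*(5 + 8)/4 = -4263/4*13 = -55419/4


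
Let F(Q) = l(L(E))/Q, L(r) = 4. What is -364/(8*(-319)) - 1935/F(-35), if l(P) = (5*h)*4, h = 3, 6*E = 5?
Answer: 1440467/1276 ≈ 1128.9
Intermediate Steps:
E = 5/6 (E = (1/6)*5 = 5/6 ≈ 0.83333)
l(P) = 60 (l(P) = (5*3)*4 = 15*4 = 60)
F(Q) = 60/Q
-364/(8*(-319)) - 1935/F(-35) = -364/(8*(-319)) - 1935/(60/(-35)) = -364/(-2552) - 1935/(60*(-1/35)) = -364*(-1/2552) - 1935/(-12/7) = 91/638 - 1935*(-7/12) = 91/638 + 4515/4 = 1440467/1276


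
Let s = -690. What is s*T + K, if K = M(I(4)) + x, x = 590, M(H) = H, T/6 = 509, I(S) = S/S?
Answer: -2106669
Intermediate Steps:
I(S) = 1
T = 3054 (T = 6*509 = 3054)
K = 591 (K = 1 + 590 = 591)
s*T + K = -690*3054 + 591 = -2107260 + 591 = -2106669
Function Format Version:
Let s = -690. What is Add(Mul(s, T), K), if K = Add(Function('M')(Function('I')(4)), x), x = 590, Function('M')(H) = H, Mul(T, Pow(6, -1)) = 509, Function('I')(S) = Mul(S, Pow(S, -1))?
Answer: -2106669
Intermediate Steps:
Function('I')(S) = 1
T = 3054 (T = Mul(6, 509) = 3054)
K = 591 (K = Add(1, 590) = 591)
Add(Mul(s, T), K) = Add(Mul(-690, 3054), 591) = Add(-2107260, 591) = -2106669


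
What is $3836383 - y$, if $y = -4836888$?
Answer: $8673271$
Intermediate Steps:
$3836383 - y = 3836383 - -4836888 = 3836383 + 4836888 = 8673271$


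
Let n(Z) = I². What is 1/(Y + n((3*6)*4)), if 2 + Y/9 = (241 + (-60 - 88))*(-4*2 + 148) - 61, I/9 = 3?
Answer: 1/117342 ≈ 8.5221e-6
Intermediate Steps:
I = 27 (I = 9*3 = 27)
n(Z) = 729 (n(Z) = 27² = 729)
Y = 116613 (Y = -18 + 9*((241 + (-60 - 88))*(-4*2 + 148) - 61) = -18 + 9*((241 - 148)*(-8 + 148) - 61) = -18 + 9*(93*140 - 61) = -18 + 9*(13020 - 61) = -18 + 9*12959 = -18 + 116631 = 116613)
1/(Y + n((3*6)*4)) = 1/(116613 + 729) = 1/117342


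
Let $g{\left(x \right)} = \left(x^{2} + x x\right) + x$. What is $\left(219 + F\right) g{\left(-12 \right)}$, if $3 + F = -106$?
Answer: $30360$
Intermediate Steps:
$F = -109$ ($F = -3 - 106 = -109$)
$g{\left(x \right)} = x + 2 x^{2}$ ($g{\left(x \right)} = \left(x^{2} + x^{2}\right) + x = 2 x^{2} + x = x + 2 x^{2}$)
$\left(219 + F\right) g{\left(-12 \right)} = \left(219 - 109\right) \left(- 12 \left(1 + 2 \left(-12\right)\right)\right) = 110 \left(- 12 \left(1 - 24\right)\right) = 110 \left(\left(-12\right) \left(-23\right)\right) = 110 \cdot 276 = 30360$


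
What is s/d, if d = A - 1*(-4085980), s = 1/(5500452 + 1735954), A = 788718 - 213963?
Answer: 1/33726970718410 ≈ 2.9650e-14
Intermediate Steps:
A = 574755
s = 1/7236406 ≈ 1.3819e-7
d = 4660735 (d = 574755 - 1*(-4085980) = 574755 + 4085980 = 4660735)
s/d = (1/7236406)/4660735 = (1/7236406)*(1/4660735) = 1/33726970718410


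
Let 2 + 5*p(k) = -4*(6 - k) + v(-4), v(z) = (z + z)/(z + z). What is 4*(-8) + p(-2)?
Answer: -193/5 ≈ -38.600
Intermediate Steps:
v(z) = 1 (v(z) = (2*z)/((2*z)) = (2*z)*(1/(2*z)) = 1)
p(k) = -5 + 4*k/5 (p(k) = -⅖ + (-4*(6 - k) + 1)/5 = -⅖ + ((-24 + 4*k) + 1)/5 = -⅖ + (-23 + 4*k)/5 = -⅖ + (-23/5 + 4*k/5) = -5 + 4*k/5)
4*(-8) + p(-2) = 4*(-8) + (-5 + (⅘)*(-2)) = -32 + (-5 - 8/5) = -32 - 33/5 = -193/5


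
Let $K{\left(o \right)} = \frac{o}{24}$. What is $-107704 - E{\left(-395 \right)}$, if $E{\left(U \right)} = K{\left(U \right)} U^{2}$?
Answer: $\frac{59044979}{24} \approx 2.4602 \cdot 10^{6}$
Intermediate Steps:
$K{\left(o \right)} = \frac{o}{24}$ ($K{\left(o \right)} = o \frac{1}{24} = \frac{o}{24}$)
$E{\left(U \right)} = \frac{U^{3}}{24}$ ($E{\left(U \right)} = \frac{U}{24} U^{2} = \frac{U^{3}}{24}$)
$-107704 - E{\left(-395 \right)} = -107704 - \frac{\left(-395\right)^{3}}{24} = -107704 - \frac{1}{24} \left(-61629875\right) = -107704 - - \frac{61629875}{24} = -107704 + \frac{61629875}{24} = \frac{59044979}{24}$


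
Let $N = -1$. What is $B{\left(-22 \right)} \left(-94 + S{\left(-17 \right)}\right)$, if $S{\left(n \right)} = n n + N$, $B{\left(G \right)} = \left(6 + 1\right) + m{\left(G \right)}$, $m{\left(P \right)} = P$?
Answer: $-2910$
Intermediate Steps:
$B{\left(G \right)} = 7 + G$ ($B{\left(G \right)} = \left(6 + 1\right) + G = 7 + G$)
$S{\left(n \right)} = -1 + n^{2}$ ($S{\left(n \right)} = n n - 1 = n^{2} - 1 = -1 + n^{2}$)
$B{\left(-22 \right)} \left(-94 + S{\left(-17 \right)}\right) = \left(7 - 22\right) \left(-94 - \left(1 - \left(-17\right)^{2}\right)\right) = - 15 \left(-94 + \left(-1 + 289\right)\right) = - 15 \left(-94 + 288\right) = \left(-15\right) 194 = -2910$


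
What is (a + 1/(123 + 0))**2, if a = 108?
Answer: 176491225/15129 ≈ 11666.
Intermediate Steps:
(a + 1/(123 + 0))**2 = (108 + 1/(123 + 0))**2 = (108 + 1/123)**2 = (13285/123)**2 = 176491225/15129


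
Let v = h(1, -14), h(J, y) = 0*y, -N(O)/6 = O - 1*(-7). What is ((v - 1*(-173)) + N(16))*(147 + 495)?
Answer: 22470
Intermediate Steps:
N(O) = -42 - 6*O (N(O) = -6*(O - 1*(-7)) = -6*(O + 7) = -6*(7 + O) = -42 - 6*O)
h(J, y) = 0
v = 0
((v - 1*(-173)) + N(16))*(147 + 495) = ((0 - 1*(-173)) + (-42 - 6*16))*(147 + 495) = ((0 + 173) + (-42 - 96))*642 = (173 - 138)*642 = 35*642 = 22470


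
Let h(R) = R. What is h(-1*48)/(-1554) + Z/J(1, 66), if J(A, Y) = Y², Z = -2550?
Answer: -104267/188034 ≈ -0.55451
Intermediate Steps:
h(-1*48)/(-1554) + Z/J(1, 66) = -1*48/(-1554) - 2550/(66²) = -48*(-1/1554) - 2550/4356 = 8/259 - 2550*1/4356 = 8/259 - 425/726 = -104267/188034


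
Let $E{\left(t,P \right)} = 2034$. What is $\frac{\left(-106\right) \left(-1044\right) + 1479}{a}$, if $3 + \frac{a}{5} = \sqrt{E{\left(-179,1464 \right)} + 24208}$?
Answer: $\frac{336429}{131165} + \frac{112143 \sqrt{26242}}{131165} \approx 141.07$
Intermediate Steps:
$a = -15 + 5 \sqrt{26242}$ ($a = -15 + 5 \sqrt{2034 + 24208} = -15 + 5 \sqrt{26242} \approx 794.97$)
$\frac{\left(-106\right) \left(-1044\right) + 1479}{a} = \frac{\left(-106\right) \left(-1044\right) + 1479}{-15 + 5 \sqrt{26242}} = \frac{110664 + 1479}{-15 + 5 \sqrt{26242}} = \frac{112143}{-15 + 5 \sqrt{26242}}$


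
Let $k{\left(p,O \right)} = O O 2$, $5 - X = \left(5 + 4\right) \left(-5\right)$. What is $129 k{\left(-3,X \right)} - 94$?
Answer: $644906$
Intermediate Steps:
$X = 50$ ($X = 5 - \left(5 + 4\right) \left(-5\right) = 5 - 9 \left(-5\right) = 5 - -45 = 5 + 45 = 50$)
$k{\left(p,O \right)} = 2 O^{2}$ ($k{\left(p,O \right)} = O^{2} \cdot 2 = 2 O^{2}$)
$129 k{\left(-3,X \right)} - 94 = 129 \cdot 2 \cdot 50^{2} - 94 = 129 \cdot 2 \cdot 2500 - 94 = 129 \cdot 5000 - 94 = 645000 - 94 = 644906$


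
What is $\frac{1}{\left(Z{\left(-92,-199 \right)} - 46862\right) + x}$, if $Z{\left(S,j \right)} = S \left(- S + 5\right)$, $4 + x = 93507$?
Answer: $\frac{1}{37717} \approx 2.6513 \cdot 10^{-5}$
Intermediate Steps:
$x = 93503$ ($x = -4 + 93507 = 93503$)
$Z{\left(S,j \right)} = S \left(5 - S\right)$
$\frac{1}{\left(Z{\left(-92,-199 \right)} - 46862\right) + x} = \frac{1}{\left(- 92 \left(5 - -92\right) - 46862\right) + 93503} = \frac{1}{\left(- 92 \left(5 + 92\right) - 46862\right) + 93503} = \frac{1}{\left(\left(-92\right) 97 - 46862\right) + 93503} = \frac{1}{\left(-8924 - 46862\right) + 93503} = \frac{1}{-55786 + 93503} = \frac{1}{37717}$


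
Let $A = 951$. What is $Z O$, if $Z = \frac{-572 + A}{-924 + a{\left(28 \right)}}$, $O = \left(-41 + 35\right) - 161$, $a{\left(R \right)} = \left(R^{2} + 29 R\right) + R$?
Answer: $- \frac{63293}{700} \approx -90.419$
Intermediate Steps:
$a{\left(R \right)} = R^{2} + 30 R$
$O = -167$ ($O = -6 - 161 = -167$)
$Z = \frac{379}{700}$ ($Z = \frac{-572 + 951}{-924 + 28 \left(30 + 28\right)} = \frac{379}{-924 + 28 \cdot 58} = \frac{379}{-924 + 1624} = \frac{379}{700} \approx 0.54143$)
$Z O = \frac{379}{700} \left(-167\right) = - \frac{63293}{700}$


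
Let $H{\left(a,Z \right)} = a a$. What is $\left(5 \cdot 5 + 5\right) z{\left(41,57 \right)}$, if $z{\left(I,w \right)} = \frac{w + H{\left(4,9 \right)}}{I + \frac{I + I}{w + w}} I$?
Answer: $\frac{62415}{29} \approx 2152.2$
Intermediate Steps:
$H{\left(a,Z \right)} = a^{2}$
$z{\left(I,w \right)} = \frac{I \left(16 + w\right)}{I + \frac{I}{w}}$ ($z{\left(I,w \right)} = \frac{w + 4^{2}}{I + \frac{I + I}{w + w}} I = \frac{w + 16}{I + \frac{2 I}{2 w}} I = \frac{16 + w}{I + 2 I \frac{1}{2 w}} I = \frac{16 + w}{I + \frac{I}{w}} I = \frac{I \left(16 + w\right)}{I + \frac{I}{w}}$)
$\left(5 \cdot 5 + 5\right) z{\left(41,57 \right)} = \left(5 \cdot 5 + 5\right) \frac{57 \left(16 + 57\right)}{1 + 57} = \left(25 + 5\right) 57 \cdot \frac{1}{58} \cdot 73 = 30 \cdot 57 \cdot \frac{1}{58} \cdot 73 = 30 \cdot \frac{4161}{58} = \frac{62415}{29}$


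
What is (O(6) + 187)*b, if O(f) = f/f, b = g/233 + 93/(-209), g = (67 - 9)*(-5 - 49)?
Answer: -127136316/48697 ≈ -2610.8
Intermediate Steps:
g = -3132 (g = 58*(-54) = -3132)
b = -676257/48697 (b = -3132/233 + 93/(-209) = -3132*1/233 + 93*(-1/209) = -3132/233 - 93/209 = -676257/48697 ≈ -13.887)
O(f) = 1
(O(6) + 187)*b = (1 + 187)*(-676257/48697) = 188*(-676257/48697) = -127136316/48697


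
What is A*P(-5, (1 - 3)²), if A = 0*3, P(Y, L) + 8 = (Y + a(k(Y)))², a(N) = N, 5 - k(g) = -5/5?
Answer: 0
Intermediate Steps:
k(g) = 6 (k(g) = 5 - (-5)/5 = 5 - 1*(-1) = 5 + 1 = 6)
P(Y, L) = -8 + (6 + Y)² (P(Y, L) = -8 + (Y + 6)² = -8 + (6 + Y)²)
A = 0
A*P(-5, (1 - 3)²) = 0*(-8 + (6 - 5)²) = 0*(-8 + 1²) = 0*(-8 + 1) = 0*(-7) = 0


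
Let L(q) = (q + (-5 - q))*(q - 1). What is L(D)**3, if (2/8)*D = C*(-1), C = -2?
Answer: -42875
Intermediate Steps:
D = 8 (D = 4*(-2*(-1)) = 4*2 = 8)
L(q) = 5 - 5*q (L(q) = -5*(-1 + q) = 5 - 5*q)
L(D)**3 = (5 - 5*8)**3 = (5 - 40)**3 = (-35)**3 = -42875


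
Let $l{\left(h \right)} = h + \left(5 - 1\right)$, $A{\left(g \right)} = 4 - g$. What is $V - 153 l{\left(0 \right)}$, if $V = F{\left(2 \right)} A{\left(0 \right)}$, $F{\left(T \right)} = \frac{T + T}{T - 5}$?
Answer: $- \frac{1852}{3} \approx -617.33$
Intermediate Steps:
$F{\left(T \right)} = \frac{2 T}{-5 + T}$
$l{\left(h \right)} = 4 + h$ ($l{\left(h \right)} = h + \left(5 - 1\right) = h + 4 = 4 + h$)
$V = - \frac{16}{3}$ ($V = 2 \cdot 2 \frac{1}{-5 + 2} \left(4 - 0\right) = 2 \cdot 2 \frac{1}{-3} \left(4 + 0\right) = 2 \cdot 2 \left(- \frac{1}{3}\right) 4 = \left(- \frac{4}{3}\right) 4 = - \frac{16}{3} \approx -5.3333$)
$V - 153 l{\left(0 \right)} = - \frac{16}{3} - 153 \left(4 + 0\right) = - \frac{16}{3} - 612 = - \frac{1852}{3}$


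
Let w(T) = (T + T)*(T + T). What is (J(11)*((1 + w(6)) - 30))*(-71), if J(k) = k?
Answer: -89815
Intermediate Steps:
w(T) = 4*T**2 (w(T) = (2*T)*(2*T) = 4*T**2)
(J(11)*((1 + w(6)) - 30))*(-71) = (11*((1 + 4*6**2) - 30))*(-71) = (11*((1 + 4*36) - 30))*(-71) = (11*((1 + 144) - 30))*(-71) = (11*(145 - 30))*(-71) = (11*115)*(-71) = 1265*(-71) = -89815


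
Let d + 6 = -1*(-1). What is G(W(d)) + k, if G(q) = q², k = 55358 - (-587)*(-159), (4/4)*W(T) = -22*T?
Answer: -25875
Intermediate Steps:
d = -5 (d = -6 - 1*(-1) = -6 + 1 = -5)
W(T) = -22*T
k = -37975 (k = 55358 - 1*93333 = 55358 - 93333 = -37975)
G(W(d)) + k = (-22*(-5))² - 37975 = 110² - 37975 = 12100 - 37975 = -25875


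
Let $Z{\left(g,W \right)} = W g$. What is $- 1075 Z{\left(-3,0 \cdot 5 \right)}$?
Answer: $0$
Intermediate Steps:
$- 1075 Z{\left(-3,0 \cdot 5 \right)} = - 1075 \cdot 0 \cdot 5 \left(-3\right) = - 1075 \cdot 0 \left(-3\right) = \left(-1075\right) 0 = 0$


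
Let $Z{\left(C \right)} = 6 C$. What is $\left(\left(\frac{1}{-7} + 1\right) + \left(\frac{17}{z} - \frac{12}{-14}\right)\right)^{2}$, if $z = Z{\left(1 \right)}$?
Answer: $\frac{36481}{1764} \approx 20.681$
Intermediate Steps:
$z = 6$ ($z = 6 \cdot 1 = 6$)
$\left(\left(\frac{1}{-7} + 1\right) + \left(\frac{17}{z} - \frac{12}{-14}\right)\right)^{2} = \left(\left(\frac{1}{-7} + 1\right) + \left(\frac{17}{6} - \frac{12}{-14}\right)\right)^{2} = \left(\left(- \frac{1}{7} + 1\right) + \left(17 \cdot \frac{1}{6} - - \frac{6}{7}\right)\right)^{2} = \left(\frac{6}{7} + \left(\frac{17}{6} + \frac{6}{7}\right)\right)^{2} = \left(\frac{6}{7} + \frac{155}{42}\right)^{2} = \left(\frac{191}{42}\right)^{2} = \frac{36481}{1764}$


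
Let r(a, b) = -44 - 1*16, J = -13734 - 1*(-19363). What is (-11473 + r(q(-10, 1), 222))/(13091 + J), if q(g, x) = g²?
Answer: -11533/18720 ≈ -0.61608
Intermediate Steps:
J = 5629 (J = -13734 + 19363 = 5629)
r(a, b) = -60 (r(a, b) = -44 - 16 = -60)
(-11473 + r(q(-10, 1), 222))/(13091 + J) = (-11473 - 60)/(13091 + 5629) = -11533/18720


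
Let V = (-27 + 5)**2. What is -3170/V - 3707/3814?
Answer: -1735571/230747 ≈ -7.5215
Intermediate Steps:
V = 484 (V = (-22)**2 = 484)
-3170/V - 3707/3814 = -3170/484 - 3707/3814 = -3170*1/484 - 3707*1/3814 = -1585/242 - 3707/3814 = -1735571/230747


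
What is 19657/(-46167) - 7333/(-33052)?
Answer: -28287323/138719244 ≈ -0.20392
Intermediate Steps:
19657/(-46167) - 7333/(-33052) = 19657*(-1/46167) - 7333*(-1/33052) = -1787/4197 + 7333/33052 = -28287323/138719244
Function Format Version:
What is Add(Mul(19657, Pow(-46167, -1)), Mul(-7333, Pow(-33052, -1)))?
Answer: Rational(-28287323, 138719244) ≈ -0.20392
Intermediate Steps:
Add(Mul(19657, Pow(-46167, -1)), Mul(-7333, Pow(-33052, -1))) = Add(Mul(19657, Rational(-1, 46167)), Mul(-7333, Rational(-1, 33052))) = Add(Rational(-1787, 4197), Rational(7333, 33052)) = Rational(-28287323, 138719244)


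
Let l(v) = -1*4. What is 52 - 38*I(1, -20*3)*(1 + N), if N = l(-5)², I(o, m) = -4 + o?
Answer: 1990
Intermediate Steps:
l(v) = -4
N = 16 (N = (-4)² = 16)
52 - 38*I(1, -20*3)*(1 + N) = 52 - 38*(-4 + 1)*(1 + 16) = 52 - (-114)*17 = 52 - 38*(-51) = 52 + 1938 = 1990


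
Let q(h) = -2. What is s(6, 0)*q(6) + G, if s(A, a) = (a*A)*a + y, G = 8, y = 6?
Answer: -4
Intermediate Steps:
s(A, a) = 6 + A*a² (s(A, a) = (a*A)*a + 6 = (A*a)*a + 6 = A*a² + 6 = 6 + A*a²)
s(6, 0)*q(6) + G = (6 + 6*0²)*(-2) + 8 = (6 + 6*0)*(-2) + 8 = (6 + 0)*(-2) + 8 = 6*(-2) + 8 = -12 + 8 = -4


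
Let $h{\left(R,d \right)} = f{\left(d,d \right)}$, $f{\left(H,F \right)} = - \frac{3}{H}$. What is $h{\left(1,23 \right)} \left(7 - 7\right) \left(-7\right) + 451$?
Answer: $451$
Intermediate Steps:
$h{\left(R,d \right)} = - \frac{3}{d}$
$h{\left(1,23 \right)} \left(7 - 7\right) \left(-7\right) + 451 = - \frac{3}{23} \left(7 - 7\right) \left(-7\right) + 451 = \left(-3\right) \frac{1}{23} \cdot 0 \left(-7\right) + 451 = \left(- \frac{3}{23}\right) 0 + 451 = 0 + 451 = 451$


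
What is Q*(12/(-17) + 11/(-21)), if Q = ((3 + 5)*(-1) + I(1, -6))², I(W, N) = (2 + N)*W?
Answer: -21072/119 ≈ -177.08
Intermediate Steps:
I(W, N) = W*(2 + N)
Q = 144 (Q = ((3 + 5)*(-1) + 1*(2 - 6))² = (8*(-1) + 1*(-4))² = (-8 - 4)² = (-12)² = 144)
Q*(12/(-17) + 11/(-21)) = 144*(12/(-17) + 11/(-21)) = 144*(12*(-1/17) + 11*(-1/21)) = 144*(-12/17 - 11/21) = 144*(-439/357) = -21072/119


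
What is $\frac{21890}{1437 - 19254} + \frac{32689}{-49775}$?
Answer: $- \frac{1671994663}{886841175} \approx -1.8853$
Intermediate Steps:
$\frac{21890}{1437 - 19254} + \frac{32689}{-49775} = \frac{21890}{1437 - 19254} + 32689 \left(- \frac{1}{49775}\right) = \frac{21890}{-17817} - \frac{32689}{49775} = 21890 \left(- \frac{1}{17817}\right) - \frac{32689}{49775} = - \frac{21890}{17817} - \frac{32689}{49775} = - \frac{1671994663}{886841175}$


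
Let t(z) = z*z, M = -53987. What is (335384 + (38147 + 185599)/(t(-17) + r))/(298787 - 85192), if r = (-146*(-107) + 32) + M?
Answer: 1275912515/812600818 ≈ 1.5702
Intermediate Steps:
r = -38333 (r = (-146*(-107) + 32) - 53987 = (15622 + 32) - 53987 = 15654 - 53987 = -38333)
t(z) = z**2
(335384 + (38147 + 185599)/(t(-17) + r))/(298787 - 85192) = (335384 + (38147 + 185599)/((-17)**2 - 38333))/(298787 - 85192) = (335384 + 223746/(289 - 38333))/213595 = (335384 + 223746/(-38044))*(1/213595) = (335384 + 223746*(-1/38044))*(1/213595) = (335384 - 111873/19022)*(1/213595) = (6379562575/19022)*(1/213595) = 1275912515/812600818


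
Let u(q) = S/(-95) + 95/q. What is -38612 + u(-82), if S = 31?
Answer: -300799047/7790 ≈ -38614.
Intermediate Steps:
u(q) = -31/95 + 95/q (u(q) = 31/(-95) + 95/q = 31*(-1/95) + 95/q = -31/95 + 95/q)
-38612 + u(-82) = -38612 + (-31/95 + 95/(-82)) = -38612 + (-31/95 + 95*(-1/82)) = -38612 + (-31/95 - 95/82) = -38612 - 11567/7790 = -300799047/7790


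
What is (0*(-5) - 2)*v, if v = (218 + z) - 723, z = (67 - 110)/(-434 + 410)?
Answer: 12077/12 ≈ 1006.4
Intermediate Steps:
z = 43/24 (z = -43/(-24) = -43*(-1/24) = 43/24 ≈ 1.7917)
v = -12077/24 (v = (218 + 43/24) - 723 = 5275/24 - 723 = -12077/24 ≈ -503.21)
(0*(-5) - 2)*v = (0*(-5) - 2)*(-12077/24) = (0 - 2)*(-12077/24) = -2*(-12077/24) = 12077/12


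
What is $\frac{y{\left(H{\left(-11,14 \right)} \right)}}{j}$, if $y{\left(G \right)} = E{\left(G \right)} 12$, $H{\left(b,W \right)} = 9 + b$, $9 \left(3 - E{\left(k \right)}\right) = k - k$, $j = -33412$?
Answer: $- \frac{9}{8353} \approx -0.0010775$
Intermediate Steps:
$E{\left(k \right)} = 3$ ($E{\left(k \right)} = 3 - \frac{k - k}{9} = 3 - 0 = 3 + 0 = 3$)
$y{\left(G \right)} = 36$ ($y{\left(G \right)} = 3 \cdot 12 = 36$)
$\frac{y{\left(H{\left(-11,14 \right)} \right)}}{j} = \frac{36}{-33412} = 36 \left(- \frac{1}{33412}\right) = - \frac{9}{8353}$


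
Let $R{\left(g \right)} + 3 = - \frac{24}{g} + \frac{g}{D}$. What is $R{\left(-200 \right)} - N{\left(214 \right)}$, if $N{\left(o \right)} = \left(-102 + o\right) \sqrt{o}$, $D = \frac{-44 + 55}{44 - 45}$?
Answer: $\frac{4208}{275} - 112 \sqrt{214} \approx -1623.1$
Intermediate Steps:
$D = -11$ ($D = \frac{11}{-1} = 11 \left(-1\right) = -11$)
$R{\left(g \right)} = -3 - \frac{24}{g} - \frac{g}{11}$ ($R{\left(g \right)} = -3 + \left(- \frac{24}{g} + \frac{g}{-11}\right) = -3 + \left(- \frac{24}{g} + g \left(- \frac{1}{11}\right)\right) = -3 - \left(\frac{24}{g} + \frac{g}{11}\right) = -3 - \frac{24}{g} - \frac{g}{11}$)
$N{\left(o \right)} = \sqrt{o} \left(-102 + o\right)$
$R{\left(-200 \right)} - N{\left(214 \right)} = \left(-3 - \frac{24}{-200} - - \frac{200}{11}\right) - \sqrt{214} \left(-102 + 214\right) = \left(-3 - - \frac{3}{25} + \frac{200}{11}\right) - \sqrt{214} \cdot 112 = \left(-3 + \frac{3}{25} + \frac{200}{11}\right) - 112 \sqrt{214} = \frac{4208}{275} - 112 \sqrt{214}$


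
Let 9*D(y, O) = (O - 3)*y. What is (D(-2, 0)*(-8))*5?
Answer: -80/3 ≈ -26.667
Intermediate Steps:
D(y, O) = y*(-3 + O)/9 (D(y, O) = ((O - 3)*y)/9 = ((-3 + O)*y)/9 = (y*(-3 + O))/9 = y*(-3 + O)/9)
(D(-2, 0)*(-8))*5 = (((1/9)*(-2)*(-3 + 0))*(-8))*5 = (((1/9)*(-2)*(-3))*(-8))*5 = ((2/3)*(-8))*5 = -16/3*5 = -80/3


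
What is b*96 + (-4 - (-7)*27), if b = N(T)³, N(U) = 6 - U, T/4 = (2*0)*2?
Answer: 20921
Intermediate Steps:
T = 0 (T = 4*((2*0)*2) = 4*(0*2) = 4*0 = 0)
b = 216 (b = (6 - 1*0)³ = (6 + 0)³ = 6³ = 216)
b*96 + (-4 - (-7)*27) = 216*96 + (-4 - (-7)*27) = 20736 + (-4 - 1*(-189)) = 20736 + (-4 + 189) = 20736 + 185 = 20921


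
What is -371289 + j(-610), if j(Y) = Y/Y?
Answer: -371288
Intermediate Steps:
j(Y) = 1
-371289 + j(-610) = -371289 + 1 = -371288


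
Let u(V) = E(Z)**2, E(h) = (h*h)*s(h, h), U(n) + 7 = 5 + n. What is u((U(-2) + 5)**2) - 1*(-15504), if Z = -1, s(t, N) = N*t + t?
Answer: 15504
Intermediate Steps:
U(n) = -2 + n (U(n) = -7 + (5 + n) = -2 + n)
s(t, N) = t + N*t
E(h) = h**3*(1 + h) (E(h) = (h*h)*(h*(1 + h)) = h**2*(h*(1 + h)) = h**3*(1 + h))
u(V) = 0 (u(V) = ((-1)**3*(1 - 1))**2 = (-1*0)**2 = 0**2 = 0)
u((U(-2) + 5)**2) - 1*(-15504) = 0 - 1*(-15504) = 0 + 15504 = 15504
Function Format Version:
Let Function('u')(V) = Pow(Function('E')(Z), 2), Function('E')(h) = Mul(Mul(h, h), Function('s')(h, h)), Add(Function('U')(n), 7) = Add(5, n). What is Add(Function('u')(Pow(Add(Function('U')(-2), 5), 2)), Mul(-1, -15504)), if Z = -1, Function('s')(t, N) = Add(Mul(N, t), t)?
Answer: 15504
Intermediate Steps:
Function('U')(n) = Add(-2, n) (Function('U')(n) = Add(-7, Add(5, n)) = Add(-2, n))
Function('s')(t, N) = Add(t, Mul(N, t))
Function('E')(h) = Mul(Pow(h, 3), Add(1, h)) (Function('E')(h) = Mul(Mul(h, h), Mul(h, Add(1, h))) = Mul(Pow(h, 2), Mul(h, Add(1, h))) = Mul(Pow(h, 3), Add(1, h)))
Function('u')(V) = 0 (Function('u')(V) = Pow(Mul(Pow(-1, 3), Add(1, -1)), 2) = Pow(Mul(-1, 0), 2) = Pow(0, 2) = 0)
Add(Function('u')(Pow(Add(Function('U')(-2), 5), 2)), Mul(-1, -15504)) = Add(0, Mul(-1, -15504)) = Add(0, 15504) = 15504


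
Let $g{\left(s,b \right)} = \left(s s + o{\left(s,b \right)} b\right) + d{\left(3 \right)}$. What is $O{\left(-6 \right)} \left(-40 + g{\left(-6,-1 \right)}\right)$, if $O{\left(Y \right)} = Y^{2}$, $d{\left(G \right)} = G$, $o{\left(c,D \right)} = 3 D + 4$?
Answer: $-72$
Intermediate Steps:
$o{\left(c,D \right)} = 4 + 3 D$
$g{\left(s,b \right)} = 3 + s^{2} + b \left(4 + 3 b\right)$ ($g{\left(s,b \right)} = \left(s s + \left(4 + 3 b\right) b\right) + 3 = \left(s^{2} + b \left(4 + 3 b\right)\right) + 3 = 3 + s^{2} + b \left(4 + 3 b\right)$)
$O{\left(-6 \right)} \left(-40 + g{\left(-6,-1 \right)}\right) = \left(-6\right)^{2} \left(-40 + \left(3 + \left(-6\right)^{2} - \left(4 + 3 \left(-1\right)\right)\right)\right) = 36 \left(-40 + \left(3 + 36 - \left(4 - 3\right)\right)\right) = 36 \left(-40 + \left(3 + 36 - 1\right)\right) = 36 \left(-40 + 38\right) = 36 \left(-2\right) = -72$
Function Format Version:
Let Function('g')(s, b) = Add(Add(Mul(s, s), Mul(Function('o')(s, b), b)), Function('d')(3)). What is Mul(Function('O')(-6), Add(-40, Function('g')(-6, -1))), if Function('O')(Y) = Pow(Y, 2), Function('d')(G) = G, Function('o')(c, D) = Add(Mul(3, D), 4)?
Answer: -72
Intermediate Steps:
Function('o')(c, D) = Add(4, Mul(3, D))
Function('g')(s, b) = Add(3, Pow(s, 2), Mul(b, Add(4, Mul(3, b)))) (Function('g')(s, b) = Add(Add(Mul(s, s), Mul(Add(4, Mul(3, b)), b)), 3) = Add(Add(Pow(s, 2), Mul(b, Add(4, Mul(3, b)))), 3) = Add(3, Pow(s, 2), Mul(b, Add(4, Mul(3, b)))))
Mul(Function('O')(-6), Add(-40, Function('g')(-6, -1))) = Mul(Pow(-6, 2), Add(-40, Add(3, Pow(-6, 2), Mul(-1, Add(4, Mul(3, -1)))))) = Mul(36, Add(-40, Add(3, 36, Mul(-1, Add(4, -3))))) = Mul(36, Add(-40, Add(3, 36, Mul(-1, 1)))) = Mul(36, Add(-40, Add(3, 36, -1))) = Mul(36, Add(-40, 38)) = Mul(36, -2) = -72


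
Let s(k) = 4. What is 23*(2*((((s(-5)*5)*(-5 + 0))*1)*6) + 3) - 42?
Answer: -27573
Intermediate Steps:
23*(2*((((s(-5)*5)*(-5 + 0))*1)*6) + 3) - 42 = 23*(2*((((4*5)*(-5 + 0))*1)*6) + 3) - 42 = 23*(2*(((20*(-5))*1)*6) + 3) - 42 = 23*(2*(-100*1*6) + 3) - 42 = 23*(2*(-100*6) + 3) - 42 = 23*(2*(-600) + 3) - 42 = 23*(-1200 + 3) - 42 = 23*(-1197) - 42 = -27531 - 42 = -27573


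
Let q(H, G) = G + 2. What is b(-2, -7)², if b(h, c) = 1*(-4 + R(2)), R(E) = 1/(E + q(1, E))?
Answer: 529/36 ≈ 14.694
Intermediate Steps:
q(H, G) = 2 + G
R(E) = 1/(2 + 2*E) (R(E) = 1/(E + (2 + E)) = 1/(2 + 2*E))
b(h, c) = -23/6 (b(h, c) = 1*(-4 + 1/(2*(1 + 2))) = 1*(-4 + (½)/3) = 1*(-4 + (½)*(⅓)) = 1*(-4 + ⅙) = 1*(-23/6) = -23/6)
b(-2, -7)² = (-23/6)² = 529/36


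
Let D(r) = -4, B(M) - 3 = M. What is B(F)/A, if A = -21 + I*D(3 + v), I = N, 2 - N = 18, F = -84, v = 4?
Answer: -81/43 ≈ -1.8837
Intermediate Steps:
B(M) = 3 + M
N = -16 (N = 2 - 1*18 = 2 - 18 = -16)
I = -16
A = 43 (A = -21 - 16*(-4) = -21 + 64 = 43)
B(F)/A = (3 - 84)/43 = -81*1/43 = -81/43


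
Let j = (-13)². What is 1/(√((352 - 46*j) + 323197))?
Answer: √12631/63155 ≈ 0.0017796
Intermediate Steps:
j = 169
1/(√((352 - 46*j) + 323197)) = 1/(√((352 - 46*169) + 323197)) = 1/(√((352 - 7774) + 323197)) = 1/(√(-7422 + 323197)) = 1/(√315775) = 1/(5*√12631) = √12631/63155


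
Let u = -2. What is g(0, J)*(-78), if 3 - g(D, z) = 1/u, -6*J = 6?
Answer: -273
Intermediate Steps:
J = -1 (J = -⅙*6 = -1)
g(D, z) = 7/2 (g(D, z) = 3 - 1/(-2) = 3 - 1*(-½) = 3 + ½ = 7/2)
g(0, J)*(-78) = (7/2)*(-78) = -273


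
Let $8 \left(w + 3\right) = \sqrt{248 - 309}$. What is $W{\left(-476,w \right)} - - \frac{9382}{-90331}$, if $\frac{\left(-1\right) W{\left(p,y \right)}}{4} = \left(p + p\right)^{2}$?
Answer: $- \frac{327469395878}{90331} \approx -3.6252 \cdot 10^{6}$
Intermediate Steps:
$w = -3 + \frac{i \sqrt{61}}{8}$ ($w = -3 + \frac{\sqrt{248 - 309}}{8} = -3 + \frac{\sqrt{-61}}{8} = -3 + \frac{i \sqrt{61}}{8} \approx -3.0 + 0.97628 i$)
$W{\left(p,y \right)} = - 16 p^{2}$ ($W{\left(p,y \right)} = - 4 \left(p + p\right)^{2} = - 4 \left(2 p\right)^{2} = - 4 \cdot 4 p^{2} = - 16 p^{2}$)
$W{\left(-476,w \right)} - - \frac{9382}{-90331} = - 16 \left(-476\right)^{2} - - \frac{9382}{-90331} = \left(-16\right) 226576 - \left(-9382\right) \left(- \frac{1}{90331}\right) = -3625216 - \frac{9382}{90331} = - \frac{327469395878}{90331}$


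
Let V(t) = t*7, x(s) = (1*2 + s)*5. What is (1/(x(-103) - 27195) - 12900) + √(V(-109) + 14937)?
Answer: -357330001/27700 + √14174 ≈ -12781.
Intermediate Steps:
x(s) = 10 + 5*s (x(s) = (2 + s)*5 = 10 + 5*s)
V(t) = 7*t
(1/(x(-103) - 27195) - 12900) + √(V(-109) + 14937) = (1/((10 + 5*(-103)) - 27195) - 12900) + √(7*(-109) + 14937) = (1/((10 - 515) - 27195) - 12900) + √(-763 + 14937) = (1/(-505 - 27195) - 12900) + √14174 = (1/(-27700) - 12900) + √14174 = (-1/27700 - 12900) + √14174 = -357330001/27700 + √14174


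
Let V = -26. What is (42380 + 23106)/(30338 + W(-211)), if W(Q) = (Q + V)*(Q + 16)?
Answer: 65486/76553 ≈ 0.85543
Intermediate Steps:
W(Q) = (-26 + Q)*(16 + Q) (W(Q) = (Q - 26)*(Q + 16) = (-26 + Q)*(16 + Q))
(42380 + 23106)/(30338 + W(-211)) = (42380 + 23106)/(30338 + (-416 + (-211)² - 10*(-211))) = 65486/(30338 + (-416 + 44521 + 2110)) = 65486/(30338 + 46215) = 65486/76553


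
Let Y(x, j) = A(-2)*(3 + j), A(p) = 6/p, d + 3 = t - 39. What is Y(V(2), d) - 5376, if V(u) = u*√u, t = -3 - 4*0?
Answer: -5250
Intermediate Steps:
t = -3 (t = -3 + 0 = -3)
d = -45 (d = -3 + (-3 - 39) = -3 - 42 = -45)
V(u) = u^(3/2)
Y(x, j) = -9 - 3*j (Y(x, j) = (6/(-2))*(3 + j) = (6*(-½))*(3 + j) = -3*(3 + j) = -9 - 3*j)
Y(V(2), d) - 5376 = (-9 - 3*(-45)) - 5376 = (-9 + 135) - 5376 = 126 - 5376 = -5250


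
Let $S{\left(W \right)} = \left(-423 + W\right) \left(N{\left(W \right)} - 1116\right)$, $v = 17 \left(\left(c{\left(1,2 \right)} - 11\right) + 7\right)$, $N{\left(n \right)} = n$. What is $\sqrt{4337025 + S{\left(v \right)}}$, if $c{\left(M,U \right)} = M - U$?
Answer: $\sqrt{4947133} \approx 2224.2$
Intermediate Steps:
$v = -85$ ($v = 17 \left(\left(\left(1 - 2\right) - 11\right) + 7\right) = 17 \left(\left(-1 - 11\right) + 7\right) = 17 \left(-12 + 7\right) = 17 \left(-5\right) = -85$)
$S{\left(W \right)} = \left(-1116 + W\right) \left(-423 + W\right)$ ($S{\left(W \right)} = \left(-423 + W\right) \left(W - 1116\right) = \left(-423 + W\right) \left(-1116 + W\right) = \left(-1116 + W\right) \left(-423 + W\right)$)
$\sqrt{4337025 + S{\left(v \right)}} = \sqrt{4337025 + \left(472068 + \left(-85\right)^{2} - -130815\right)} = \sqrt{4337025 + \left(472068 + 7225 + 130815\right)} = \sqrt{4337025 + 610108} = \sqrt{4947133}$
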